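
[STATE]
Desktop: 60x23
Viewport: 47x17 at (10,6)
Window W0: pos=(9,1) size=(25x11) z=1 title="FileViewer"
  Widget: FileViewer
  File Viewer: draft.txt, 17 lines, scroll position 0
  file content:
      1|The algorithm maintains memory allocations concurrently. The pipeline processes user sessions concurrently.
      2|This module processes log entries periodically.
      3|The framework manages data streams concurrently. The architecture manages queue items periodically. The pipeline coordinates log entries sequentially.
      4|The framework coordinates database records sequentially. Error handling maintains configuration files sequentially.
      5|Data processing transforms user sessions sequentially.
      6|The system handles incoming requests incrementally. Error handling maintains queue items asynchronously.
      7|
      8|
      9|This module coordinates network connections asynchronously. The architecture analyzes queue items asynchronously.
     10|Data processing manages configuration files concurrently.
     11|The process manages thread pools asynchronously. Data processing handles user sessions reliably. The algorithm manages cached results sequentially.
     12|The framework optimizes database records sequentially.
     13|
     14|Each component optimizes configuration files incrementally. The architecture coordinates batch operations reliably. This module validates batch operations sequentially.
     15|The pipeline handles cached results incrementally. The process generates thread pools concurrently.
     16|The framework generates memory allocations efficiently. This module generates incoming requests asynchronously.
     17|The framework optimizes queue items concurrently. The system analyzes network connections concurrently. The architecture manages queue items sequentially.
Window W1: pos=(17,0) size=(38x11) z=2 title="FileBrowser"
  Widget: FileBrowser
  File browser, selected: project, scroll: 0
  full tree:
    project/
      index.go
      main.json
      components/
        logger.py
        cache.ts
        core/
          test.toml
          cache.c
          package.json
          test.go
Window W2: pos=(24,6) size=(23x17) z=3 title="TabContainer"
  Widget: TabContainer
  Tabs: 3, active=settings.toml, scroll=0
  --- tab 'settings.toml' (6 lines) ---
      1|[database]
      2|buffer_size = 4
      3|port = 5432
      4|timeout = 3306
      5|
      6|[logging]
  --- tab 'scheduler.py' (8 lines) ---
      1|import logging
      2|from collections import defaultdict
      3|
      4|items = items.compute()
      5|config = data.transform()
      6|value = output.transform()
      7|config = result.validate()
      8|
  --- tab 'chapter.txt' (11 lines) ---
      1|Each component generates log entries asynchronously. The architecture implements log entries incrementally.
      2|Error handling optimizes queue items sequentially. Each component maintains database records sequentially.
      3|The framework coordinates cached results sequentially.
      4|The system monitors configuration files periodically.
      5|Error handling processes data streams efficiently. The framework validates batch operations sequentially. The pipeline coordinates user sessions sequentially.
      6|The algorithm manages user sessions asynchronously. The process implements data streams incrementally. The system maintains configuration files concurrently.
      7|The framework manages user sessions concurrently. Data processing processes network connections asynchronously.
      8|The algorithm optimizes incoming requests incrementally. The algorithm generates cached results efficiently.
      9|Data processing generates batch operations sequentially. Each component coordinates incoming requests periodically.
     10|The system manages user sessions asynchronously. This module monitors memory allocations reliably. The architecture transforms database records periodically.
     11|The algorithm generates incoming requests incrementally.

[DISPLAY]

The fra┃    [+┏━━━━━━━━━━━━━━━━━━━━━┓       ┃  
The fra┃      ┃ TabContainer        ┃       ┃  
Data pr┃      ┠─────────────────────┨       ┃  
The sys┃      ┃[settings.toml]│ sche┃       ┃  
       ┗━━━━━━┃─────────────────────┃━━━━━━━┛  
━━━━━━━━━━━━━━┃[database]           ┃          
              ┃buffer_size = 4      ┃          
              ┃port = 5432          ┃          
              ┃timeout = 3306       ┃          
              ┃                     ┃          
              ┃[logging]            ┃          
              ┃                     ┃          
              ┃                     ┃          
              ┃                     ┃          
              ┃                     ┃          
              ┃                     ┃          
              ┗━━━━━━━━━━━━━━━━━━━━━┛          


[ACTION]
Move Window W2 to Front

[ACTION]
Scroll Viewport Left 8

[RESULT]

       ┃The fra┃    [+┏━━━━━━━━━━━━━━━━━━━━━┓  
       ┃The fra┃      ┃ TabContainer        ┃  
       ┃Data pr┃      ┠─────────────────────┨  
       ┃The sys┃      ┃[settings.toml]│ sche┃  
       ┃       ┗━━━━━━┃─────────────────────┃━━
       ┗━━━━━━━━━━━━━━┃[database]           ┃  
                      ┃buffer_size = 4      ┃  
                      ┃port = 5432          ┃  
                      ┃timeout = 3306       ┃  
                      ┃                     ┃  
                      ┃[logging]            ┃  
                      ┃                     ┃  
                      ┃                     ┃  
                      ┃                     ┃  
                      ┃                     ┃  
                      ┃                     ┃  
                      ┗━━━━━━━━━━━━━━━━━━━━━┛  


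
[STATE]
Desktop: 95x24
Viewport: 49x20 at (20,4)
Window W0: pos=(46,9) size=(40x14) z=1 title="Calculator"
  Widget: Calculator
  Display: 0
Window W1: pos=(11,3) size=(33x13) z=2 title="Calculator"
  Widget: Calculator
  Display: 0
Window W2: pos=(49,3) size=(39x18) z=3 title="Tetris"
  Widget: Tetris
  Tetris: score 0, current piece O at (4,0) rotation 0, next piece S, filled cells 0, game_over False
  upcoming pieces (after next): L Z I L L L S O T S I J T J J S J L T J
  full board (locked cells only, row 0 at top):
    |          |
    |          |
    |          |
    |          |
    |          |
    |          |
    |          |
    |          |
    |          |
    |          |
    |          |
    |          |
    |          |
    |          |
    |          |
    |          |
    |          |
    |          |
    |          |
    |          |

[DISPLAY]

tor                    ┃     ┃ Tetris            
───────────────────────┨     ┠───────────────────
                      0┃     ┃          │Next:   
┬───┬───┐              ┃     ┃          │ ░░     
│ 9 │ ÷ │              ┃     ┃          │░░      
┼───┼───┤              ┃  ┏━━┃          │        
│ 6 │ × │              ┃  ┃ C┃          │        
┼───┼───┤              ┃  ┠──┃          │        
│ 3 │ - │              ┃  ┃  ┃          │Score:  
┼───┼───┤              ┃  ┃┌─┃          │0       
│ = │ + │              ┃  ┃│ ┃          │        
━━━━━━━━━━━━━━━━━━━━━━━┛  ┃├─┃          │        
                          ┃│ ┃          │        
                          ┃├─┃          │        
                          ┃│ ┃          │        
                          ┃├─┃          │        
                          ┃│ ┗━━━━━━━━━━━━━━━━━━━
                          ┃└───┴───┴───┴───┘     
                          ┗━━━━━━━━━━━━━━━━━━━━━━
                                                 


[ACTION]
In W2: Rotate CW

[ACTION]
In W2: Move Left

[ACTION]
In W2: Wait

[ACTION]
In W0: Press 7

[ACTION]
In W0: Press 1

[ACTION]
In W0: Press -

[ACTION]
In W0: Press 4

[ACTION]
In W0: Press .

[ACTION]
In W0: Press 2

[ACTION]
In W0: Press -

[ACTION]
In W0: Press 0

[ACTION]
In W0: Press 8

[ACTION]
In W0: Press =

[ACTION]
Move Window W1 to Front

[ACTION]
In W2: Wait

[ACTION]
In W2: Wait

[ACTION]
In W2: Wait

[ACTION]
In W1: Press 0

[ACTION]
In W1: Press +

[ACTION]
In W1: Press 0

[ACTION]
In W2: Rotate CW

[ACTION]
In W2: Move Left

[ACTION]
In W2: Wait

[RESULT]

tor                    ┃     ┃ Tetris            
───────────────────────┨     ┠───────────────────
                      0┃     ┃  ▓▓      │Next:   
┬───┬───┐              ┃     ┃          │ ░░     
│ 9 │ ÷ │              ┃     ┃          │░░      
┼───┼───┤              ┃  ┏━━┃          │        
│ 6 │ × │              ┃  ┃ C┃          │        
┼───┼───┤              ┃  ┠──┃          │        
│ 3 │ - │              ┃  ┃  ┃          │Score:  
┼───┼───┤              ┃  ┃┌─┃          │0       
│ = │ + │              ┃  ┃│ ┃          │        
━━━━━━━━━━━━━━━━━━━━━━━┛  ┃├─┃          │        
                          ┃│ ┃          │        
                          ┃├─┃          │        
                          ┃│ ┃          │        
                          ┃├─┃          │        
                          ┃│ ┗━━━━━━━━━━━━━━━━━━━
                          ┃└───┴───┴───┴───┘     
                          ┗━━━━━━━━━━━━━━━━━━━━━━
                                                 


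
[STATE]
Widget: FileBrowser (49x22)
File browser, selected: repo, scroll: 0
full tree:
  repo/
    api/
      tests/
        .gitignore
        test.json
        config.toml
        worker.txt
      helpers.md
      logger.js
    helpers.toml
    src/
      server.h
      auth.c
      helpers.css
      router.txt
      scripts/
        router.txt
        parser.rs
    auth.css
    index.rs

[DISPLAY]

> [-] repo/                                      
    [+] api/                                     
    helpers.toml                                 
    [+] src/                                     
    auth.css                                     
    index.rs                                     
                                                 
                                                 
                                                 
                                                 
                                                 
                                                 
                                                 
                                                 
                                                 
                                                 
                                                 
                                                 
                                                 
                                                 
                                                 
                                                 


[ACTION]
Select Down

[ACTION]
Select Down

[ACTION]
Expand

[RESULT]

  [-] repo/                                      
    [+] api/                                     
  > helpers.toml                                 
    [+] src/                                     
    auth.css                                     
    index.rs                                     
                                                 
                                                 
                                                 
                                                 
                                                 
                                                 
                                                 
                                                 
                                                 
                                                 
                                                 
                                                 
                                                 
                                                 
                                                 
                                                 


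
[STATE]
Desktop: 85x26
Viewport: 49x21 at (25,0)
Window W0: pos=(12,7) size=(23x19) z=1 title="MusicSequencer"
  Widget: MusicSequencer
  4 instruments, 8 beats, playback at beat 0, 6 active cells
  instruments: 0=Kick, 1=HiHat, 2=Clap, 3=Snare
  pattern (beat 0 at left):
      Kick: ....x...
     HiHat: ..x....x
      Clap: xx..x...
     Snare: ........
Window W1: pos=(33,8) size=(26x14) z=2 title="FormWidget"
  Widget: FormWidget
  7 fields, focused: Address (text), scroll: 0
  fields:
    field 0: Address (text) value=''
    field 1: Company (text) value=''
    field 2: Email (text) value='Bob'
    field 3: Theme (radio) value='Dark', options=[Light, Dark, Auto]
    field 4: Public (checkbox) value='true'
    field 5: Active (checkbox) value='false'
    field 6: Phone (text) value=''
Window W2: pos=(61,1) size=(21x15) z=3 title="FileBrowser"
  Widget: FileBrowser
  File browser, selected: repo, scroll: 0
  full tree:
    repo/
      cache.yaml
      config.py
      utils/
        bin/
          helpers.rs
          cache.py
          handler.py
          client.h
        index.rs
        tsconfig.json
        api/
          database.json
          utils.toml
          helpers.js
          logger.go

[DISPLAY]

                                                 
                                    ┏━━━━━━━━━━━━
                                    ┃ FileBrowser
                                    ┠────────────
                                    ┃> [-] repo/ 
                                    ┃    cache.ya
                                    ┃    config.p
━━━━━━━━━┓                          ┃    [+] util
cer     ┏━━━━━━━━━━━━━━━━━━━━━━━━┓  ┃            
────────┃ FormWidget             ┃  ┃            
67      ┠────────────────────────┨  ┃            
··      ┃> Address:    [        ]┃  ┃            
·█      ┃  Company:    [        ]┃  ┃            
··      ┃  Email:      [Bob     ]┃  ┃            
··      ┃  Theme:      ( ) Light ┃  ┃            
        ┃  Public:     [x]       ┃  ┗━━━━━━━━━━━━
        ┃  Active:     [ ]       ┃               
        ┃  Phone:      [        ]┃               
        ┃                        ┃               
        ┃                        ┃               
        ┃                        ┃               


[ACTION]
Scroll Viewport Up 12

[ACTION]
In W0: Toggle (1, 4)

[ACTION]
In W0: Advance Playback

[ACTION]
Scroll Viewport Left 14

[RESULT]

                                                 
                                                 
                                                 
                                                 
                                                 
                                                 
                                                 
 ┏━━━━━━━━━━━━━━━━━━━━━┓                         
 ┃ MusicSequencer     ┏━━━━━━━━━━━━━━━━━━━━━━━━┓ 
 ┠────────────────────┃ FormWidget             ┃ 
 ┃      0▼234567      ┠────────────────────────┨ 
 ┃  Kick····█···      ┃> Address:    [        ]┃ 
 ┃ HiHat··█·█··█      ┃  Company:    [        ]┃ 
 ┃  Clap██··█···      ┃  Email:      [Bob     ]┃ 
 ┃ Snare········      ┃  Theme:      ( ) Light ┃ 
 ┃                    ┃  Public:     [x]       ┃ 
 ┃                    ┃  Active:     [ ]       ┃ 
 ┃                    ┃  Phone:      [        ]┃ 
 ┃                    ┃                        ┃ 
 ┃                    ┃                        ┃ 
 ┃                    ┃                        ┃ 


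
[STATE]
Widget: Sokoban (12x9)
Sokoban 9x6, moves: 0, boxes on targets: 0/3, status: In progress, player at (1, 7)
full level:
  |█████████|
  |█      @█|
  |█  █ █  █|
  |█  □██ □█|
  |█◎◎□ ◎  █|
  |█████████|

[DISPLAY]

█████████   
█      @█   
█  █ █  █   
█  □██ □█   
█◎◎□ ◎  █   
█████████   
Moves: 0  0/
            
            


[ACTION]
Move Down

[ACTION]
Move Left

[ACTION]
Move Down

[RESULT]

█████████   
█       █   
█  █ █  █   
█  □██@□█   
█◎◎□ ◎  █   
█████████   
Moves: 3  0/
            
            


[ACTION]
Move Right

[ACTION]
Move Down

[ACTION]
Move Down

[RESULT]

█████████   
█       █   
█  █ █  █   
█  □██ □█   
█◎◎□ ◎@ █   
█████████   
Moves: 4  0/
            
            


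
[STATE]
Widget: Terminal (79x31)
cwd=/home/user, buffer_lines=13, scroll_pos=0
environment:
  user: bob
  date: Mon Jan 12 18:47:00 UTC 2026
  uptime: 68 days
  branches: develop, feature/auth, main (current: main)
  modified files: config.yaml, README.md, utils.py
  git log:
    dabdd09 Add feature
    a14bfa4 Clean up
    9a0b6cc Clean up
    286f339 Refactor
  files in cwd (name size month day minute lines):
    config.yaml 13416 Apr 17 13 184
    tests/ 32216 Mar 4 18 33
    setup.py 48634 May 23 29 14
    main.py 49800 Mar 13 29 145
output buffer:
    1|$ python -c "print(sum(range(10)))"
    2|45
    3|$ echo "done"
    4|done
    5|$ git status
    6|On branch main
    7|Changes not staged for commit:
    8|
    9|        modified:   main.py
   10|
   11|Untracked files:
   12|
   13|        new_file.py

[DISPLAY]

$ python -c "print(sum(range(10)))"                                            
45                                                                             
$ echo "done"                                                                  
done                                                                           
$ git status                                                                   
On branch main                                                                 
Changes not staged for commit:                                                 
                                                                               
        modified:   main.py                                                    
                                                                               
Untracked files:                                                               
                                                                               
        new_file.py                                                            
$ █                                                                            
                                                                               
                                                                               
                                                                               
                                                                               
                                                                               
                                                                               
                                                                               
                                                                               
                                                                               
                                                                               
                                                                               
                                                                               
                                                                               
                                                                               
                                                                               
                                                                               
                                                                               


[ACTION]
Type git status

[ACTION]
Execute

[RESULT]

$ python -c "print(sum(range(10)))"                                            
45                                                                             
$ echo "done"                                                                  
done                                                                           
$ git status                                                                   
On branch main                                                                 
Changes not staged for commit:                                                 
                                                                               
        modified:   main.py                                                    
                                                                               
Untracked files:                                                               
                                                                               
        new_file.py                                                            
$ git status                                                                   
On branch main                                                                 
Changes not staged for commit:                                                 
                                                                               
        modified:   config.yaml                                                
        modified:   README.md                                                  
        modified:   utils.py                                                   
$ █                                                                            
                                                                               
                                                                               
                                                                               
                                                                               
                                                                               
                                                                               
                                                                               
                                                                               
                                                                               
                                                                               


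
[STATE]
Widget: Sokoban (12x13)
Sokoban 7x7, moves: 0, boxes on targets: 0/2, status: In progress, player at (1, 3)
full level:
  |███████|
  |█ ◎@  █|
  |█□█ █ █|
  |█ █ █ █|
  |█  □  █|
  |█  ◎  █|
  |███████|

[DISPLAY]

███████     
█ ◎@  █     
█□█ █ █     
█ █ █ █     
█  □  █     
█  ◎  █     
███████     
Moves: 0  0/
            
            
            
            
            


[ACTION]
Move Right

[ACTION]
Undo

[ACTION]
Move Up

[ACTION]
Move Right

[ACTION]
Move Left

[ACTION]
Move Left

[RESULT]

███████     
█ +   █     
█□█ █ █     
█ █ █ █     
█  □  █     
█  ◎  █     
███████     
Moves: 3  0/
            
            
            
            
            


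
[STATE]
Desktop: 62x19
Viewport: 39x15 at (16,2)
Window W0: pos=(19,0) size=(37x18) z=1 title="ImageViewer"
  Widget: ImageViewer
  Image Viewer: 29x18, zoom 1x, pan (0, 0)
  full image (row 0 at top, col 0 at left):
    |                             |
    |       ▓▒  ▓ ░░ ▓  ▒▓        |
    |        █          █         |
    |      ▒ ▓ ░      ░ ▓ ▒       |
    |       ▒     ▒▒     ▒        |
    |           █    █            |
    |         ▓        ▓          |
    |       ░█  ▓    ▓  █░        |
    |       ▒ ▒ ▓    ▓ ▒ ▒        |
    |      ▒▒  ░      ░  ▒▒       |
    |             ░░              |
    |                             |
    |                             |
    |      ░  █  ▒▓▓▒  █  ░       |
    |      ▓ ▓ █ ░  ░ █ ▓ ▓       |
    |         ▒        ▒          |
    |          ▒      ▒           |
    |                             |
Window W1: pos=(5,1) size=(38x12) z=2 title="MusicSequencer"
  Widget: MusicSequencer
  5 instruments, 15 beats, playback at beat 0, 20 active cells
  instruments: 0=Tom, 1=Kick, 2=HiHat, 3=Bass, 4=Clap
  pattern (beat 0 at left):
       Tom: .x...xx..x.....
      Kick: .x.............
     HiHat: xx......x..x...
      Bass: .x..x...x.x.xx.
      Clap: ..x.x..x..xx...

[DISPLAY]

encer                     ┃────────────
──────────────────────────┨            
45678901234               ┃            
·██··█·····               ┃            
···········               ┃            
····█··█···               ┃            
█···█·█·██·               ┃            
█··█··██···               ┃            
                          ┃            
                          ┃            
━━━━━━━━━━━━━━━━━━━━━━━━━━┛            
   ┃             ░░                    
   ┃                                   
   ┃                                   
   ┃      ░  █  ▒▓▓▒  █  ░             


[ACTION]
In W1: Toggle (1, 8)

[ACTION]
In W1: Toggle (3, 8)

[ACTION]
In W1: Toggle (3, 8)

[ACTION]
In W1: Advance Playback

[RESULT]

encer                     ┃────────────
──────────────────────────┨            
45678901234               ┃            
·██··█·····               ┃            
····█······               ┃            
····█··█···               ┃            
█···█·█·██·               ┃            
█··█··██···               ┃            
                          ┃            
                          ┃            
━━━━━━━━━━━━━━━━━━━━━━━━━━┛            
   ┃             ░░                    
   ┃                                   
   ┃                                   
   ┃      ░  █  ▒▓▓▒  █  ░             


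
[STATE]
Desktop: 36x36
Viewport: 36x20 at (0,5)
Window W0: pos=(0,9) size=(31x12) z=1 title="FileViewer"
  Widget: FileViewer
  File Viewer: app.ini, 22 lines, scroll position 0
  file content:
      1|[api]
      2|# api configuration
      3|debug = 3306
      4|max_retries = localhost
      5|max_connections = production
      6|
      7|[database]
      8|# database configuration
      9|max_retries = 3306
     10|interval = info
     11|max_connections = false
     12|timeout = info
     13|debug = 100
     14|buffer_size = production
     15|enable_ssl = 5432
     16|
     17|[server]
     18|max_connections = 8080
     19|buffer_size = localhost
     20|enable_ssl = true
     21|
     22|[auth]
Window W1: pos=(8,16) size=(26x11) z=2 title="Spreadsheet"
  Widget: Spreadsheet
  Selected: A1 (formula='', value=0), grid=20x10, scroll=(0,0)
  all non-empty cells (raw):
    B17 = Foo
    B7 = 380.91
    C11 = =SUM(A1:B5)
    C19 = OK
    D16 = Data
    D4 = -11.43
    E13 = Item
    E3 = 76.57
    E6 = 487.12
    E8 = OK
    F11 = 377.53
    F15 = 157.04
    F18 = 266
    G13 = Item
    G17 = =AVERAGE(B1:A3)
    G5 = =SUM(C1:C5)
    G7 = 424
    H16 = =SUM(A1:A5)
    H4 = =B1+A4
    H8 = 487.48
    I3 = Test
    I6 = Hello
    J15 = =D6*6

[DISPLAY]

                                    
                                    
                                    
                                    
┏━━━━━━━━━━━━━━━━━━━━━━━━━━━━━┓     
┃ FileViewer                  ┃     
┠─────────────────────────────┨     
┃[api]                       ▲┃     
┃# api configuration         █┃     
┃debug = 3306                ░┃     
┃max_retries = localhost     ░┃     
┃max_con┏━━━━━━━━━━━━━━━━━━━━━━━━┓  
┃       ┃ Spreadsheet            ┃  
┃[databa┠────────────────────────┨  
┃# datab┃A1:                     ┃  
┗━━━━━━━┃       A       B       C┃  
        ┃------------------------┃  
        ┃  1      [0]       0    ┃  
        ┃  2        0       0    ┃  
        ┃  3        0       0    ┃  


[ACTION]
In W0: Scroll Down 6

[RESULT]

                                    
                                    
                                    
                                    
┏━━━━━━━━━━━━━━━━━━━━━━━━━━━━━┓     
┃ FileViewer                  ┃     
┠─────────────────────────────┨     
┃[database]                  ▲┃     
┃# database configuration    ░┃     
┃max_retries = 3306          ░┃     
┃interval = info             █┃     
┃max_con┏━━━━━━━━━━━━━━━━━━━━━━━━┓  
┃timeout┃ Spreadsheet            ┃  
┃debug =┠────────────────────────┨  
┃buffer_┃A1:                     ┃  
┗━━━━━━━┃       A       B       C┃  
        ┃------------------------┃  
        ┃  1      [0]       0    ┃  
        ┃  2        0       0    ┃  
        ┃  3        0       0    ┃  


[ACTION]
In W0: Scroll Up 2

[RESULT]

                                    
                                    
                                    
                                    
┏━━━━━━━━━━━━━━━━━━━━━━━━━━━━━┓     
┃ FileViewer                  ┃     
┠─────────────────────────────┨     
┃max_connections = production▲┃     
┃                            ░┃     
┃[database]                  █┃     
┃# database configuration    ░┃     
┃max_ret┏━━━━━━━━━━━━━━━━━━━━━━━━┓  
┃interva┃ Spreadsheet            ┃  
┃max_con┠────────────────────────┨  
┃timeout┃A1:                     ┃  
┗━━━━━━━┃       A       B       C┃  
        ┃------------------------┃  
        ┃  1      [0]       0    ┃  
        ┃  2        0       0    ┃  
        ┃  3        0       0    ┃  


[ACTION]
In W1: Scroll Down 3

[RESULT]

                                    
                                    
                                    
                                    
┏━━━━━━━━━━━━━━━━━━━━━━━━━━━━━┓     
┃ FileViewer                  ┃     
┠─────────────────────────────┨     
┃max_connections = production▲┃     
┃                            ░┃     
┃[database]                  █┃     
┃# database configuration    ░┃     
┃max_ret┏━━━━━━━━━━━━━━━━━━━━━━━━┓  
┃interva┃ Spreadsheet            ┃  
┃max_con┠────────────────────────┨  
┃timeout┃A1:                     ┃  
┗━━━━━━━┃       A       B       C┃  
        ┃------------------------┃  
        ┃  4        0       0    ┃  
        ┃  5        0       0    ┃  
        ┃  6        0       0    ┃  


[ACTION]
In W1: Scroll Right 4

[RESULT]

                                    
                                    
                                    
                                    
┏━━━━━━━━━━━━━━━━━━━━━━━━━━━━━┓     
┃ FileViewer                  ┃     
┠─────────────────────────────┨     
┃max_connections = production▲┃     
┃                            ░┃     
┃[database]                  █┃     
┃# database configuration    ░┃     
┃max_ret┏━━━━━━━━━━━━━━━━━━━━━━━━┓  
┃interva┃ Spreadsheet            ┃  
┃max_con┠────────────────────────┨  
┃timeout┃A1:                     ┃  
┗━━━━━━━┃       E       F       G┃  
        ┃------------------------┃  
        ┃  4        0       0    ┃  
        ┃  5        0       0    ┃  
        ┃  6   487.12       0    ┃  


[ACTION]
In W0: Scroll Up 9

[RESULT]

                                    
                                    
                                    
                                    
┏━━━━━━━━━━━━━━━━━━━━━━━━━━━━━┓     
┃ FileViewer                  ┃     
┠─────────────────────────────┨     
┃[api]                       ▲┃     
┃# api configuration         █┃     
┃debug = 3306                ░┃     
┃max_retries = localhost     ░┃     
┃max_con┏━━━━━━━━━━━━━━━━━━━━━━━━┓  
┃       ┃ Spreadsheet            ┃  
┃[databa┠────────────────────────┨  
┃# datab┃A1:                     ┃  
┗━━━━━━━┃       E       F       G┃  
        ┃------------------------┃  
        ┃  4        0       0    ┃  
        ┃  5        0       0    ┃  
        ┃  6   487.12       0    ┃  


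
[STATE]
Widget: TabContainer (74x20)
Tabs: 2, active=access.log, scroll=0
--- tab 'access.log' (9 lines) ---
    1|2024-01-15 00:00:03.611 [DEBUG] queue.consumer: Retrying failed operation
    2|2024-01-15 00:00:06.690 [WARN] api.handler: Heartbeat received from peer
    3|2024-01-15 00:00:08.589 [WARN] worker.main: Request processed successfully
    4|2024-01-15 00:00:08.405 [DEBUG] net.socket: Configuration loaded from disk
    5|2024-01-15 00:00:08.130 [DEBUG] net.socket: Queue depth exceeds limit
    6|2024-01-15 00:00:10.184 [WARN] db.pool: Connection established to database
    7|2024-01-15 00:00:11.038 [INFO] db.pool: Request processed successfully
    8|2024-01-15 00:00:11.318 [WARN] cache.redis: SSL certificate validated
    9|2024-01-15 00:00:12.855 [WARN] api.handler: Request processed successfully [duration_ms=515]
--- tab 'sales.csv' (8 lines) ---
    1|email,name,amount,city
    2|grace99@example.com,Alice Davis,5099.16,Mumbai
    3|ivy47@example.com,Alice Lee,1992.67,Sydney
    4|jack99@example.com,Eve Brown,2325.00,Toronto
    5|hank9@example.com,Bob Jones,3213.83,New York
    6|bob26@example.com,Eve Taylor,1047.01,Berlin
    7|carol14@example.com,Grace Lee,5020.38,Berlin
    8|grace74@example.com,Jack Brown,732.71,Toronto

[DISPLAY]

[access.log]│ sales.csv                                                   
──────────────────────────────────────────────────────────────────────────
2024-01-15 00:00:03.611 [DEBUG] queue.consumer: Retrying failed operation 
2024-01-15 00:00:06.690 [WARN] api.handler: Heartbeat received from peer  
2024-01-15 00:00:08.589 [WARN] worker.main: Request processed successfully
2024-01-15 00:00:08.405 [DEBUG] net.socket: Configuration loaded from disk
2024-01-15 00:00:08.130 [DEBUG] net.socket: Queue depth exceeds limit     
2024-01-15 00:00:10.184 [WARN] db.pool: Connection established to database
2024-01-15 00:00:11.038 [INFO] db.pool: Request processed successfully    
2024-01-15 00:00:11.318 [WARN] cache.redis: SSL certificate validated     
2024-01-15 00:00:12.855 [WARN] api.handler: Request processed successfully
                                                                          
                                                                          
                                                                          
                                                                          
                                                                          
                                                                          
                                                                          
                                                                          
                                                                          


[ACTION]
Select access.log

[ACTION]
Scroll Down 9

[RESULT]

[access.log]│ sales.csv                                                   
──────────────────────────────────────────────────────────────────────────
2024-01-15 00:00:12.855 [WARN] api.handler: Request processed successfully
                                                                          
                                                                          
                                                                          
                                                                          
                                                                          
                                                                          
                                                                          
                                                                          
                                                                          
                                                                          
                                                                          
                                                                          
                                                                          
                                                                          
                                                                          
                                                                          
                                                                          
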